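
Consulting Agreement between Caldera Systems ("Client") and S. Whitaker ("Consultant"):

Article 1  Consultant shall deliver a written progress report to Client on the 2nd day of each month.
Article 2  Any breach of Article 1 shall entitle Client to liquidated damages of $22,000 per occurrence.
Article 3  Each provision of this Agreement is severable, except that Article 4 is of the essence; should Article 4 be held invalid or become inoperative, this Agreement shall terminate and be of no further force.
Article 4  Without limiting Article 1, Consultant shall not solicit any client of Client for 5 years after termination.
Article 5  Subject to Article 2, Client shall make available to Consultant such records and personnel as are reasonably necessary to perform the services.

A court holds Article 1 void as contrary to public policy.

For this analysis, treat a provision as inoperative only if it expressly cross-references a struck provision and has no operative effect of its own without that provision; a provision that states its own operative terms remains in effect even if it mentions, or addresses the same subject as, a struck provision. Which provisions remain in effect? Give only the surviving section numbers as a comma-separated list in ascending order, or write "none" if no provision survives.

Article 1 is struck. Article 2 does nothing except set the liquidated-damages amount by reference to Article 1; with Article 1 gone it has no independent effect and is inoperative. Article 5 mentions Article 2 but its own obligation stands independently of Article 2, so Article 5 is not affected. Article 4 mentions Article 1 but its own obligation stands independently of Article 1, so Article 4 is not affected. Article 3 makes Article 4 an essential term, but Article 4 is unaffected, so the severability proviso in Article 3 preserves the remaining provisions. That leaves Article 3, Article 4, and Article 5 in effect.

3, 4, 5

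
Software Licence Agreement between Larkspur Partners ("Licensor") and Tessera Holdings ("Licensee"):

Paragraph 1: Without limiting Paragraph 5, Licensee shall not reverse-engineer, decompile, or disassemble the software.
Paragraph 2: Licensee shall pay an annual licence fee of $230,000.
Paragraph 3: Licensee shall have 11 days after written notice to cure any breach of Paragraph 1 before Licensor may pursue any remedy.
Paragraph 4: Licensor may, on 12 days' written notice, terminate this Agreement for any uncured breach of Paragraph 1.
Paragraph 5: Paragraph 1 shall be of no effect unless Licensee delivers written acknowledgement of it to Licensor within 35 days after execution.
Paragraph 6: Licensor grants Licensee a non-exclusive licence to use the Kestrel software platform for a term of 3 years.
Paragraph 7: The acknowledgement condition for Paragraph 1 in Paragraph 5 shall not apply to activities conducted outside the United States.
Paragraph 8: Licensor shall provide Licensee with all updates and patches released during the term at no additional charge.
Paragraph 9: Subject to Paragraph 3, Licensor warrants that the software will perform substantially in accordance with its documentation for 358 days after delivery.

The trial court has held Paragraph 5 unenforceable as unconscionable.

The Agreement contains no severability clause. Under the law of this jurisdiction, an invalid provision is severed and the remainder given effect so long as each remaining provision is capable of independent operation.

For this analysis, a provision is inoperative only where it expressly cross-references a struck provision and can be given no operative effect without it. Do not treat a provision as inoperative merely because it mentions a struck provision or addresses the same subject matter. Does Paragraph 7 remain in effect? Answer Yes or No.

No

Paragraph 5 is struck. Paragraph 7 does nothing except set the carve-out from the acknowledgement condition for Paragraph 1 by reference to Paragraph 5; with Paragraph 5 gone it has no independent effect and is inoperative. Although Paragraph 1 refers to Paragraph 5, its operative terms do not depend on Paragraph 5, so it remains in effect. Under the stated default rule, only provisions that cannot operate independently fall away; the rest are enforced. That leaves Paragraph 1, Paragraph 2, Paragraph 3, Paragraph 4, Paragraph 6, Paragraph 8, and Paragraph 9 in effect. Paragraph 7 is among the inoperative provisions, so the answer is no.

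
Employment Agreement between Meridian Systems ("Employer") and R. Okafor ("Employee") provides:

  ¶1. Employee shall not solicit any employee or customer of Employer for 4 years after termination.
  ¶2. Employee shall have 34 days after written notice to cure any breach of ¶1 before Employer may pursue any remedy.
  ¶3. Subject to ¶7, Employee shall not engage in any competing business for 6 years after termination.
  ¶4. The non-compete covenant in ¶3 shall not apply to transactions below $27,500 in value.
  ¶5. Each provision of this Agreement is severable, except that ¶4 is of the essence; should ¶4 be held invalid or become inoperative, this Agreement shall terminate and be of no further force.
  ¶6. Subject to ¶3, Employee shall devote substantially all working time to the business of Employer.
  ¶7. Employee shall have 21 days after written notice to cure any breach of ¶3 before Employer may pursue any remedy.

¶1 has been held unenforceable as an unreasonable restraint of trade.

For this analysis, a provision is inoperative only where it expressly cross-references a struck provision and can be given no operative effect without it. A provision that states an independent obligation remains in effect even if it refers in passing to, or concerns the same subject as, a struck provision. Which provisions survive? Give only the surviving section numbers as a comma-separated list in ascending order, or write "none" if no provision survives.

¶1 is struck. ¶2 has no operative effect of its own apart from ¶1 and is therefore inoperative. ¶5 makes ¶4 an essential term, but ¶4 is unaffected, so the severability proviso in ¶5 preserves the remaining provisions. The provisions still in force are ¶3, ¶4, ¶5, ¶6, and ¶7.

3, 4, 5, 6, 7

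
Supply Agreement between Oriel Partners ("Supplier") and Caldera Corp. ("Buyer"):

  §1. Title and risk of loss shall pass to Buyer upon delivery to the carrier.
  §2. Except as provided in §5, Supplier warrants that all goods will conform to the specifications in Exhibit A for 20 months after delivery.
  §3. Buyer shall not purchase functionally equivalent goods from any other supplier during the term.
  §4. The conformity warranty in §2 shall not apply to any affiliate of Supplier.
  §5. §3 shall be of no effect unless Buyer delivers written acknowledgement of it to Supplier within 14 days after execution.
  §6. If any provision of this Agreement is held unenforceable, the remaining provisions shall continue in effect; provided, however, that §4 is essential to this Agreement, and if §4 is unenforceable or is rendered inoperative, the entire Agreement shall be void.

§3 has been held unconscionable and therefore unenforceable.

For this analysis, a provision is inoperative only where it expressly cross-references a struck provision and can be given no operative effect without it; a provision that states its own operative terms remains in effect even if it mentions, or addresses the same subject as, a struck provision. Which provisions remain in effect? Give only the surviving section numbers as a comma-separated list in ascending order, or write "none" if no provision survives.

§3 is struck. §5 has no operative effect of its own apart from §3 and is therefore inoperative. §2 mentions §5 but its own obligation stands independently of §5, so §2 is not affected. §6 makes §4 an essential term, but §4 is unaffected, so the severability proviso in §6 preserves the remaining provisions. §1, §2, §4, and §6 remain in effect.

1, 2, 4, 6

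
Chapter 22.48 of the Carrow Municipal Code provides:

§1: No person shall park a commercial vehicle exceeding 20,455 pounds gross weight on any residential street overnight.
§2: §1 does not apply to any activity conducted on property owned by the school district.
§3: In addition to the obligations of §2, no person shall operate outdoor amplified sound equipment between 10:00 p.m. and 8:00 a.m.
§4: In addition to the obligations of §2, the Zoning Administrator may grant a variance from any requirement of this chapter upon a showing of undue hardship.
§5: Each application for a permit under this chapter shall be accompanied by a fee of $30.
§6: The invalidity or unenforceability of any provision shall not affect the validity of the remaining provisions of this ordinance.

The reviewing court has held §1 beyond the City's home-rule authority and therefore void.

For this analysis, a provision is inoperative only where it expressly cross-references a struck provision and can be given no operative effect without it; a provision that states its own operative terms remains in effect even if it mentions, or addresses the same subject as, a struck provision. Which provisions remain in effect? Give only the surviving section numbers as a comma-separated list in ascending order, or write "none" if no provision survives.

3, 4, 5, 6

§1 is struck. §2 has no operative effect of its own apart from §1 and is therefore inoperative. Although §4 refers to §2, its operative terms do not depend on §2, so it remains in effect. Although §3 refers to §2, its operative terms do not depend on §2, so it remains in effect. §6 is a severability clause and preserves every provision that can still be given independent effect. §3, §4, §5, and §6 remain in effect.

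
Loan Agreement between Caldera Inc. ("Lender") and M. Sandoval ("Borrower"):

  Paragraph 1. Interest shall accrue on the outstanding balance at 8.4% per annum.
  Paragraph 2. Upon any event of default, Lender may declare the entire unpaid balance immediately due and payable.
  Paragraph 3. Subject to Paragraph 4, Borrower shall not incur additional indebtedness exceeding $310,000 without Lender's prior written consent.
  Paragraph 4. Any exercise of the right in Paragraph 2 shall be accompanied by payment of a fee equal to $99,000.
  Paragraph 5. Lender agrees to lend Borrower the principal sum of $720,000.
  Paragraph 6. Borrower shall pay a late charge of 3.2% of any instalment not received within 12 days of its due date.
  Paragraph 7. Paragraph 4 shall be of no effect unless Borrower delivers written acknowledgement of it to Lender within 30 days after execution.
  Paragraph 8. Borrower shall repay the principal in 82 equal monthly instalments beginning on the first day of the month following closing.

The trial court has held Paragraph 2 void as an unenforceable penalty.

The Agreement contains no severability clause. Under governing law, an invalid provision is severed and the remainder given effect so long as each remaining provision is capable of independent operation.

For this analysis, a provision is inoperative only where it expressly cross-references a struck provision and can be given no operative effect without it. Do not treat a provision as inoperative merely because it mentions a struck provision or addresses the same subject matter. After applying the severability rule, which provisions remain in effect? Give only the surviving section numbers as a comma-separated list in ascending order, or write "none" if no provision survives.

1, 3, 5, 6, 8

Paragraph 2 is struck. The only function of Paragraph 4 is the exercise fee for Paragraph 2, so it cannot stand once Paragraph 2 is removed. Paragraph 7 has no operative effect of its own apart from Paragraph 4 and is therefore inoperative. Although Paragraph 3 refers to Paragraph 4, its operative terms do not depend on Paragraph 4, so it remains in effect. Under the stated default rule, only provisions that cannot operate independently fall away; the rest are enforced. The provisions still in force are Paragraph 1, Paragraph 3, Paragraph 5, Paragraph 6, and Paragraph 8.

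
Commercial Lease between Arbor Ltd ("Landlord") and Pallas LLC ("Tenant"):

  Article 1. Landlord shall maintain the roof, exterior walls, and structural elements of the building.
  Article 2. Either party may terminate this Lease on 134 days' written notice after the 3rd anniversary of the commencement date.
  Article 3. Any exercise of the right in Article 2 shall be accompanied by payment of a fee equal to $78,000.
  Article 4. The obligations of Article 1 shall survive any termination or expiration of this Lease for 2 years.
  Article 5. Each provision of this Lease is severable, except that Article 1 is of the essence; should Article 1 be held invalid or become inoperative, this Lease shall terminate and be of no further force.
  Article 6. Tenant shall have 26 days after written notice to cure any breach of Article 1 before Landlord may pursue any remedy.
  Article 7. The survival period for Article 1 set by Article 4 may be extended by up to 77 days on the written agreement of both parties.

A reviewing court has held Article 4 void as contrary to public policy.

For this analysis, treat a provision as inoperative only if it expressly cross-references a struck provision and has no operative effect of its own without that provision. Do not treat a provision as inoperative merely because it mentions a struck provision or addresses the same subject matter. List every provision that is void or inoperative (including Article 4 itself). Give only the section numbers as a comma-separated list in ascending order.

4, 7

Article 4 is struck. Article 7 does nothing except set the extension of the survival period for Article 1 by reference to Article 4; with Article 4 gone it has no independent effect and is inoperative. Article 5 makes Article 1 an essential term, but Article 1 is unaffected, so the severability proviso in Article 5 preserves the remaining provisions. The provisions still in force are Article 1, Article 2, Article 3, Article 5, and Article 6.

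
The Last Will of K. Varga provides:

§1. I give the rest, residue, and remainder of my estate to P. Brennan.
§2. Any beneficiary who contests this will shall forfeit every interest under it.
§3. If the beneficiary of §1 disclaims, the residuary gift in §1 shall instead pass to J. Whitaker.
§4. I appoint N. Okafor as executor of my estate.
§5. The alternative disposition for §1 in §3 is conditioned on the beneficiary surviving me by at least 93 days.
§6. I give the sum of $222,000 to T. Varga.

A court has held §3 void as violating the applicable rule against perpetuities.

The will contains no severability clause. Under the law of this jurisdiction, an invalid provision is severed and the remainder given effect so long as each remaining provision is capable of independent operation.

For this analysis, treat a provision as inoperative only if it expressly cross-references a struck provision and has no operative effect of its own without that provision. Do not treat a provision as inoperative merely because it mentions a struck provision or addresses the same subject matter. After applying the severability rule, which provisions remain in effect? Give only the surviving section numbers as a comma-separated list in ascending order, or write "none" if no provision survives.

§3 is struck. §5 operates only by reference to §3, so it falls with §3. With no severability clause, the stated default rule severs what cannot stand and enforces each remaining provision that can operate on its own. That leaves §1, §2, §4, and §6 in effect.

1, 2, 4, 6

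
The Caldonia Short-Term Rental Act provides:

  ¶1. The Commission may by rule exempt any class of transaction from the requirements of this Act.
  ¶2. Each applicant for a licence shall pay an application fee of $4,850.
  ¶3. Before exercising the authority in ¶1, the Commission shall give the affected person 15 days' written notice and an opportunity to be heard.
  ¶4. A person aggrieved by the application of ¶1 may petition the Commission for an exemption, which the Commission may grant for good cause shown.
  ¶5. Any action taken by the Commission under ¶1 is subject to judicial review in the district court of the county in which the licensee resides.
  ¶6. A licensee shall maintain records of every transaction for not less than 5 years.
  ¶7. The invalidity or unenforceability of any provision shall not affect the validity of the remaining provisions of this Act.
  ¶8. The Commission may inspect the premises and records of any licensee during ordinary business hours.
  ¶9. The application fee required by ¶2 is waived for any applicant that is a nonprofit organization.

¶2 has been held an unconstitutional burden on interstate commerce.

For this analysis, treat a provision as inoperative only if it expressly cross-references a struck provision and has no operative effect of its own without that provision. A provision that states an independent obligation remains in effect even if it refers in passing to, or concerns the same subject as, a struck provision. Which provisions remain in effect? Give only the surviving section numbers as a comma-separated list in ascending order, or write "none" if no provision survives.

1, 3, 4, 5, 6, 7, 8

¶2 is struck. ¶9 operates only by reference to ¶2, so it falls with ¶2. Under the severability clause in ¶7, the remaining provisions continue in force. That leaves ¶1, ¶3, ¶4, ¶5, ¶6, ¶7, and ¶8 in effect.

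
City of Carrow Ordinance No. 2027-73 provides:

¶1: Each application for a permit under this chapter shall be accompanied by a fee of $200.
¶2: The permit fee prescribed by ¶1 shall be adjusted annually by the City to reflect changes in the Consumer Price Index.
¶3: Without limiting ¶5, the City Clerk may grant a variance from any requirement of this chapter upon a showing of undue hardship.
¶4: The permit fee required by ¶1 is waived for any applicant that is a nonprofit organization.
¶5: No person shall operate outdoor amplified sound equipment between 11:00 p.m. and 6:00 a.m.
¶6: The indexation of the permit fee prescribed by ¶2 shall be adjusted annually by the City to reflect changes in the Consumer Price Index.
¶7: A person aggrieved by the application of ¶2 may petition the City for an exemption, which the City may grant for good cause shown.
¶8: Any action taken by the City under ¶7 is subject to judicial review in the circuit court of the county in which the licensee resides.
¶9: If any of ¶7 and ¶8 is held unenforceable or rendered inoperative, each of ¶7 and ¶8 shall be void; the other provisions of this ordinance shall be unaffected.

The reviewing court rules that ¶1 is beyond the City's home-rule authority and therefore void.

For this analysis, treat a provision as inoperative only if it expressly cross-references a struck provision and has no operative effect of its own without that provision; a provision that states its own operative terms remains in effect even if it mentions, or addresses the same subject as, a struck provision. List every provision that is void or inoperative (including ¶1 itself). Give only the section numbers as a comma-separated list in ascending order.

¶1 is struck. ¶2 operates only by reference to ¶1, so it falls with ¶1. ¶4 has no operative effect of its own apart from ¶1 and is therefore inoperative. ¶6 operates only by reference to ¶2, so it falls with ¶2. ¶7 operates only by reference to ¶2, so it falls with ¶2. ¶8 has no operative effect of its own apart from ¶7 and is therefore inoperative. ¶9 declares ¶7 and ¶8 mutually dependent; since one of them has fallen, all of them are of no effect. The remainder continues in force under ¶9. ¶3, ¶5, and ¶9 remain in effect.

1, 2, 4, 6, 7, 8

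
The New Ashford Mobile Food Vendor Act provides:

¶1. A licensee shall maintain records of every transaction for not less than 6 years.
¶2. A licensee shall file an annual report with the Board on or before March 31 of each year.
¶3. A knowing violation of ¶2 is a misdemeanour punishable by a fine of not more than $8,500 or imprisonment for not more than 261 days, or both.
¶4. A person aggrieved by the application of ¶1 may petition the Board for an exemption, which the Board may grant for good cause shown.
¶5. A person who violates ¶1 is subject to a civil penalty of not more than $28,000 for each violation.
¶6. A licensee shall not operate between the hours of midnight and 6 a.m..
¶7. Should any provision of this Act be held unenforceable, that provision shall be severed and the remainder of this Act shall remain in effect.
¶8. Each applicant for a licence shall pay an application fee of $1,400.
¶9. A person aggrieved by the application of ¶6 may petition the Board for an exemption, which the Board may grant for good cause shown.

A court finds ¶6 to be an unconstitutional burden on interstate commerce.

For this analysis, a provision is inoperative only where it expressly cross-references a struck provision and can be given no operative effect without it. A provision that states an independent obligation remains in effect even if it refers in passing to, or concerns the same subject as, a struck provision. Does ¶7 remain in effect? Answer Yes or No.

Yes

¶6 is struck. ¶9 has no operative effect of its own apart from ¶6 and is therefore inoperative. ¶7 is a severability clause and preserves every provision that can still be given independent effect. ¶1, ¶2, ¶3, ¶4, ¶5, ¶7, and ¶8 remain in effect. ¶7 is among the surviving provisions, so the answer is yes.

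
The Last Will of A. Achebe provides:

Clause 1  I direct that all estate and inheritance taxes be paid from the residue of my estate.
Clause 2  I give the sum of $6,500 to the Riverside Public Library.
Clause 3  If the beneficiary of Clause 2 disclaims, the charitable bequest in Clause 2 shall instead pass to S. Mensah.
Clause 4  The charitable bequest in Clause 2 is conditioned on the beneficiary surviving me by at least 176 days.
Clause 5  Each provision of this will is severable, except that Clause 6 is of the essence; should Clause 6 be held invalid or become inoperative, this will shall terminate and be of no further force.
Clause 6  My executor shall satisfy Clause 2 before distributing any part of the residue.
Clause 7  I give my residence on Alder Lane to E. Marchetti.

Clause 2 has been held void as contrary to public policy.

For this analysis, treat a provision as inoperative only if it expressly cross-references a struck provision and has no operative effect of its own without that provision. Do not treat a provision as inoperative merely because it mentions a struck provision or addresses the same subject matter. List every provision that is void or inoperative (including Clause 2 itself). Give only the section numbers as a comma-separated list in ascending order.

1, 2, 3, 4, 5, 6, 7

Clause 2 is struck. Clause 3 has no operative effect of its own apart from Clause 2 and is therefore inoperative. The only function of Clause 4 is the survivorship condition on Clause 2, so it cannot stand once Clause 2 is removed. The only function of Clause 6 is the priority direction for Clause 2, so it cannot stand once Clause 2 is removed. Clause 5 makes Clause 6 an essential term, and Clause 6 has been rendered inoperative by the cascade; under Clause 5, the entire will is therefore void. No provision of the will survives.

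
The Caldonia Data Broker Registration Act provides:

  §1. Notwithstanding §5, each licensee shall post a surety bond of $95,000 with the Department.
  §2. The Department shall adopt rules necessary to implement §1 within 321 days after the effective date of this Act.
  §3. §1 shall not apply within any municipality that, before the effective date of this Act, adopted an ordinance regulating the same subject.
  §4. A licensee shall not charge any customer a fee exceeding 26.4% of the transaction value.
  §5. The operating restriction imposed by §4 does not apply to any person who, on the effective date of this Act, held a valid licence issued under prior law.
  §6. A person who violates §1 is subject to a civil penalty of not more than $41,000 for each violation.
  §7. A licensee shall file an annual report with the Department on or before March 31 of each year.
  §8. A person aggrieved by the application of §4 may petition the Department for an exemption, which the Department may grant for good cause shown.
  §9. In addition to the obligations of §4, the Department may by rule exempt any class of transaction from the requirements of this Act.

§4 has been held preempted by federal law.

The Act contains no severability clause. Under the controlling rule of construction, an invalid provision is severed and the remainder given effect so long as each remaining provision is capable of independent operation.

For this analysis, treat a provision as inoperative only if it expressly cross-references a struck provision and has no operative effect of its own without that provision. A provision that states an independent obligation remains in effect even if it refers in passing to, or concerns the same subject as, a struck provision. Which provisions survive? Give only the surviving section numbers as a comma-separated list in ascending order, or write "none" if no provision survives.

1, 2, 3, 6, 7, 9

§4 is struck. §5 merely fixes the grandfather exemption from §4; with §4 gone it has nothing to operate on and falls away. §8 has no operative effect of its own apart from §4 and is therefore inoperative. Although §9 refers to §4, its operative terms do not depend on §4, so it remains in effect. §1 mentions §5 but its own obligation stands independently of §5, so §1 is not affected. Under the stated default rule, only provisions that cannot operate independently fall away; the rest are enforced. That leaves §1, §2, §3, §6, §7, and §9 in effect.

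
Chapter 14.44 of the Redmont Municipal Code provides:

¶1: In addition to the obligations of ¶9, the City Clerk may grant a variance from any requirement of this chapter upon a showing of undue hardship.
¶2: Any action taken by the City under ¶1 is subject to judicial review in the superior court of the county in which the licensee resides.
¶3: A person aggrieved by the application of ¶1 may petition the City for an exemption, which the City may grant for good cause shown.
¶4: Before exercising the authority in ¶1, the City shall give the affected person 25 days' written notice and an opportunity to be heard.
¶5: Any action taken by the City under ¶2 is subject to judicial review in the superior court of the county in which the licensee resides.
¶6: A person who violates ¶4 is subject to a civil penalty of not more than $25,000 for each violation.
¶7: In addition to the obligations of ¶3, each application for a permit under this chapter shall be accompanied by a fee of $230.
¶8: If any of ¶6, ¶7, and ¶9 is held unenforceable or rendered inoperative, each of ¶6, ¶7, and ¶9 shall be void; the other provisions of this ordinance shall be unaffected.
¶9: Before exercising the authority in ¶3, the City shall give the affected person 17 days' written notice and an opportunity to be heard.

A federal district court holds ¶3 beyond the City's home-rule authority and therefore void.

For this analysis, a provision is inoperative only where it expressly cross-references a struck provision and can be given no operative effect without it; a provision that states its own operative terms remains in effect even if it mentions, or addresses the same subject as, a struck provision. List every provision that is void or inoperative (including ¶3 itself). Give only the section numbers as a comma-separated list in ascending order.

3, 6, 7, 9

¶3 is struck. ¶9 operates only by reference to ¶3, so it falls with ¶3. ¶1 mentions ¶9 but its own obligation stands independently of ¶9, so ¶1 is not affected. ¶8 declares ¶6, ¶7, and ¶9 mutually dependent; since one of them has fallen, all of them are of no effect. That brings down ¶6 and ¶7 as well. The remainder continues in force under ¶8. The provisions still in force are ¶1, ¶2, ¶4, ¶5, and ¶8.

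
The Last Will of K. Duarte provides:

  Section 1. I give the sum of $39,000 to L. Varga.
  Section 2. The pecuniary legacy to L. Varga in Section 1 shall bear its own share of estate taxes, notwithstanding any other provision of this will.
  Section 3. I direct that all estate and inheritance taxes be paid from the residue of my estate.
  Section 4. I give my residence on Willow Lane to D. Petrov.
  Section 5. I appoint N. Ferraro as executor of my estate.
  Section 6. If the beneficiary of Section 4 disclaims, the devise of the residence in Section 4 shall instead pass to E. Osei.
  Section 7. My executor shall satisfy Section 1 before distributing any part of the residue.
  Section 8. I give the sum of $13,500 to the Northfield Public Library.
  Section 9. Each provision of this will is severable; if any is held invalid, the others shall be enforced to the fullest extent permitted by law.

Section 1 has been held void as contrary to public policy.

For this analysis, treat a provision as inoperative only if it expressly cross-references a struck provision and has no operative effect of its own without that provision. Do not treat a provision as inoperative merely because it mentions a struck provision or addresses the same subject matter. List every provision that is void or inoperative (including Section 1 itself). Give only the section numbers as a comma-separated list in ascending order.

1, 2, 7

Section 1 is struck. Section 2 has no operative effect of its own apart from Section 1 and is therefore inoperative. Section 7 merely fixes the priority direction for Section 1; with Section 1 gone it has nothing to operate on and falls away. Section 9 is a severability clause and preserves every provision that can still be given independent effect. Section 3, Section 4, Section 5, Section 6, Section 8, and Section 9 remain in effect.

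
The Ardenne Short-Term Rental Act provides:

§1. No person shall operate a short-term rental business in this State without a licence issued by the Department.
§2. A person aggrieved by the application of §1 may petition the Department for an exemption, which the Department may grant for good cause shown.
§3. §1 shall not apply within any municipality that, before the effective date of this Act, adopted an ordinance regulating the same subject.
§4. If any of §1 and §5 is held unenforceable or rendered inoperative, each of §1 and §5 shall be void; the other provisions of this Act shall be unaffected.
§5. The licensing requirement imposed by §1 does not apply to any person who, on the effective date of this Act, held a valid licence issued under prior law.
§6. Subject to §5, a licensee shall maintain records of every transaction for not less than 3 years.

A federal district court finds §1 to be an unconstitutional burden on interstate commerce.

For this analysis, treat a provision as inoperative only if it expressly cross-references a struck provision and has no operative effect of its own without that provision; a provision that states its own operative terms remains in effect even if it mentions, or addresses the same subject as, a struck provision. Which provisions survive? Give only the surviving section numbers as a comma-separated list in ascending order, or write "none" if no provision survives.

§1 is struck. The only function of §2 is the exemption procedure for §1, so it cannot stand once §1 is removed. §3 has no operative effect of its own apart from §1 and is therefore inoperative. §5 merely fixes the grandfather exemption from §1; with §1 gone it has nothing to operate on and falls away. §6 mentions §5 but its own obligation stands independently of §5, so §6 is not affected. §4 declares §1 and §5 mutually dependent; since one of them has fallen, all of them are of no effect. The remainder continues in force under §4. That leaves §4 and §6 in effect.

4, 6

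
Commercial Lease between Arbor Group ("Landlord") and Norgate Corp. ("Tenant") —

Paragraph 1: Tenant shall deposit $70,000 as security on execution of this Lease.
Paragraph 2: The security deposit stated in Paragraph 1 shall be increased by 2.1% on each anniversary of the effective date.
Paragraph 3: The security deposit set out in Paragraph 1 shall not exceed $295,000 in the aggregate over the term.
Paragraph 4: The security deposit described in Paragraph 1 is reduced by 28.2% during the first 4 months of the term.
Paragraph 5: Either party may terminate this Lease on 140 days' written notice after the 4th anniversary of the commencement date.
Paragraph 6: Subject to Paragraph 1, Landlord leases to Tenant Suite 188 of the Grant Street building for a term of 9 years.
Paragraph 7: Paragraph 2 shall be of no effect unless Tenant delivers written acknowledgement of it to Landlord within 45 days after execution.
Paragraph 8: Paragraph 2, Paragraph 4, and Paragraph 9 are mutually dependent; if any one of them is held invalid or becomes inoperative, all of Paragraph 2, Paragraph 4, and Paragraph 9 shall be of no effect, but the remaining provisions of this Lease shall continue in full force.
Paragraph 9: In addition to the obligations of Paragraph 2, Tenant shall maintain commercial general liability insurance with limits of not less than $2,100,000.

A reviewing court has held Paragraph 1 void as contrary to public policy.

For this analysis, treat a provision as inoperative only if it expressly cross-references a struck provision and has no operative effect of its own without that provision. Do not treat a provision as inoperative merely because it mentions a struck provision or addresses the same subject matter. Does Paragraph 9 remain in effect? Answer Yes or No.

No

Paragraph 1 is struck. Paragraph 2 has no operative effect of its own apart from Paragraph 1 and is therefore inoperative. Paragraph 3 has no operative effect of its own apart from Paragraph 1 and is therefore inoperative. Paragraph 4 operates only by reference to Paragraph 1, so it falls with Paragraph 1. Paragraph 7 operates only by reference to Paragraph 2, so it falls with Paragraph 2. Paragraph 6 mentions Paragraph 1 but its own obligation stands independently of Paragraph 1, so Paragraph 6 is not affected. Paragraph 8 declares Paragraph 2, Paragraph 4, and Paragraph 9 mutually dependent; since one of them has fallen, all of them are of no effect. That brings down Paragraph 9 as well. The remainder continues in force under Paragraph 8. The provisions still in force are Paragraph 5, Paragraph 6, and Paragraph 8. Paragraph 9 is among the inoperative provisions, so the answer is no.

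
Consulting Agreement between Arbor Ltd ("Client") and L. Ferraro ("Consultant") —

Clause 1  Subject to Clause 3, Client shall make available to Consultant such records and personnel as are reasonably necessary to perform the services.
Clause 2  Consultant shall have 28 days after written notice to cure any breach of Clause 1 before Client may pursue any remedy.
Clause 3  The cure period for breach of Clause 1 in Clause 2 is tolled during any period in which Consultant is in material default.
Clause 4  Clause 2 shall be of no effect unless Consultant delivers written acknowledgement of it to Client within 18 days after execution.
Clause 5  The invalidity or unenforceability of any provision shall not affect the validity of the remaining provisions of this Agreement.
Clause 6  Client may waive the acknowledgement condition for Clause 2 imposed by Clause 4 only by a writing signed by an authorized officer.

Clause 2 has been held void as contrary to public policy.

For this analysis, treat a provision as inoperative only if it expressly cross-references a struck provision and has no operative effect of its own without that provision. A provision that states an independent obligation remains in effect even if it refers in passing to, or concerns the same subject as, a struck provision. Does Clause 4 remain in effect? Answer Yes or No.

No

Clause 2 is struck. The whole of Clause 3 is the tolling of the cure period for breach of Clause 1, defined by reference to Clause 2, so Clause 3 cannot stand once Clause 2 is removed. Clause 4 has no operative effect of its own apart from Clause 2 and is therefore inoperative. Clause 6 has no operative effect of its own apart from Clause 4 and is therefore inoperative. Clause 1 mentions Clause 3 but its own obligation stands independently of Clause 3, so Clause 1 is not affected. Under the severability clause in Clause 5, the remaining provisions continue in force. That leaves Clause 1 and Clause 5 in effect. Clause 4 is among the inoperative provisions, so the answer is no.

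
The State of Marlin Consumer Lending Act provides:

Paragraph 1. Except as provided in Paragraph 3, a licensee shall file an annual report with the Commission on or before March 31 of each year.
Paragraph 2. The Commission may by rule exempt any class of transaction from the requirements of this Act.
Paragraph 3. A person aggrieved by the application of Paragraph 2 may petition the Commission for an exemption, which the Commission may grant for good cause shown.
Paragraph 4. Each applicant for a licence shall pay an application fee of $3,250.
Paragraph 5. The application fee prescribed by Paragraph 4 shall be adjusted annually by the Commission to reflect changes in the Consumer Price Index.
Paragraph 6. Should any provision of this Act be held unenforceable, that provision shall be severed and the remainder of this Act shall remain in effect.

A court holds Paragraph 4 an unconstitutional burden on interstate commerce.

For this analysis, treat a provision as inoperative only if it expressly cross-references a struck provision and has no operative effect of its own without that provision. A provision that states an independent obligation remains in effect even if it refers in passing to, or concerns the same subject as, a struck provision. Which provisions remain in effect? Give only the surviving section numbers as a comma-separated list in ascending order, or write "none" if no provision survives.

1, 2, 3, 6

Paragraph 4 is struck. Paragraph 5 does nothing except set the indexation of the application fee by reference to Paragraph 4; with Paragraph 4 gone it has no independent effect and is inoperative. Under the severability clause in Paragraph 6, the remaining provisions continue in force. That leaves Paragraph 1, Paragraph 2, Paragraph 3, and Paragraph 6 in effect.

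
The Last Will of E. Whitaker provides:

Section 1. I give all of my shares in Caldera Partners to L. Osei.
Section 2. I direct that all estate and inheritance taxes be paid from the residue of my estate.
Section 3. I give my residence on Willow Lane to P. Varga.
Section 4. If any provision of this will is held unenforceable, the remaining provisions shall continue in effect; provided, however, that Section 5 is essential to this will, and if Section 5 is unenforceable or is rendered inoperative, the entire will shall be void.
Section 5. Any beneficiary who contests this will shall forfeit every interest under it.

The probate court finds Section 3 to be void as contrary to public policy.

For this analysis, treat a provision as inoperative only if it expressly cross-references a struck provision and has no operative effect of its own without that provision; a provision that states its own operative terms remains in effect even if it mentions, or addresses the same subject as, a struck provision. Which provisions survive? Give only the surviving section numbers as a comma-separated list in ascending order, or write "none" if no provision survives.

1, 2, 4, 5

Section 3 is struck. Nothing else in the will is defined by reference to Section 3. Section 4 makes Section 5 an essential term, but Section 5 is unaffected, so the severability proviso in Section 4 preserves the remaining provisions. The provisions still in force are Section 1, Section 2, Section 4, and Section 5.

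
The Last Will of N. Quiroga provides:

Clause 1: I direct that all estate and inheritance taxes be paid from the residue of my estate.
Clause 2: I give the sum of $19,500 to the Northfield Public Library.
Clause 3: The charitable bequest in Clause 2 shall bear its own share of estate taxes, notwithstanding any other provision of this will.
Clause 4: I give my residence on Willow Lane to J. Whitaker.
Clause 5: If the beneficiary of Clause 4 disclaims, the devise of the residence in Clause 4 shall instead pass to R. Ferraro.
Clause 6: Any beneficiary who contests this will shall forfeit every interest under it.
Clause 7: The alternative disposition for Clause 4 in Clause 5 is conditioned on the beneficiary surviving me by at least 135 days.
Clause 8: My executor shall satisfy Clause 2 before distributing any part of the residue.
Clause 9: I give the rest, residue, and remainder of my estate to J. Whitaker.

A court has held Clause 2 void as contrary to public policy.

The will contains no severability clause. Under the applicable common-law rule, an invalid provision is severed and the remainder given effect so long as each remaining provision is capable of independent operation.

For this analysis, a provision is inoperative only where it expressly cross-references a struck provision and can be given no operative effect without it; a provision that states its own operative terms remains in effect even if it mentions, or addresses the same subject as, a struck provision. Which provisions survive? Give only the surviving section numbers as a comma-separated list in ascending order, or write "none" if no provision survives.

Clause 2 is struck. Clause 3 has no operative effect of its own apart from Clause 2 and is therefore inoperative. Clause 8 has no operative effect of its own apart from Clause 2 and is therefore inoperative. With no severability clause, the stated default rule severs what cannot stand and enforces each remaining provision that can operate on its own. The provisions still in force are Clause 1, Clause 4, Clause 5, Clause 6, Clause 7, and Clause 9.

1, 4, 5, 6, 7, 9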